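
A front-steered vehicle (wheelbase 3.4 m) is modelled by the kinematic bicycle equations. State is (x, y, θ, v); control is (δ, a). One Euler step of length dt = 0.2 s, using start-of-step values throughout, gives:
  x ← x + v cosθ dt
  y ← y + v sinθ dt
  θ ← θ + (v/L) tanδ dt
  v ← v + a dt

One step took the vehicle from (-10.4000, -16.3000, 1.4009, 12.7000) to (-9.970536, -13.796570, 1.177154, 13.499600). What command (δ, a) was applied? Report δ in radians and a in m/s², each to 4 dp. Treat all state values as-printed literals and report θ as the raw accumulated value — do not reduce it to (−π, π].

a = (v'−v)/dt = (0.799600)/0.2 = 3.9980
Δθ = θ'−θ = -0.223746;  (v·dt/L) = 12.7000·0.2/3.4 = 0.747059
tan δ = Δθ·L/(v·dt) = -0.299503  →  δ = -0.2910

δ = -0.2910, a = 3.9980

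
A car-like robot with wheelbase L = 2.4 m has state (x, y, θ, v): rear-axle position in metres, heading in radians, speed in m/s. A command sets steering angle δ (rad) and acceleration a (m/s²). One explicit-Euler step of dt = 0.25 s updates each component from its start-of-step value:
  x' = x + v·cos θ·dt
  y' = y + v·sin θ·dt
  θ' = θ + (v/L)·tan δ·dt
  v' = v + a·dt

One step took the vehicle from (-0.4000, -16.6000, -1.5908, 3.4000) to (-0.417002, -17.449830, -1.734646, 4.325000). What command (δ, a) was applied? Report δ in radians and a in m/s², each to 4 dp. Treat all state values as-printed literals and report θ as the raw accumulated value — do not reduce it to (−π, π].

a = (v'−v)/dt = (0.925000)/0.25 = 3.7000
Δθ = θ'−θ = -0.143846;  (v·dt/L) = 3.4000·0.25/2.4 = 0.354167
tan δ = Δθ·L/(v·dt) = -0.406153  →  δ = -0.3858

δ = -0.3858, a = 3.7000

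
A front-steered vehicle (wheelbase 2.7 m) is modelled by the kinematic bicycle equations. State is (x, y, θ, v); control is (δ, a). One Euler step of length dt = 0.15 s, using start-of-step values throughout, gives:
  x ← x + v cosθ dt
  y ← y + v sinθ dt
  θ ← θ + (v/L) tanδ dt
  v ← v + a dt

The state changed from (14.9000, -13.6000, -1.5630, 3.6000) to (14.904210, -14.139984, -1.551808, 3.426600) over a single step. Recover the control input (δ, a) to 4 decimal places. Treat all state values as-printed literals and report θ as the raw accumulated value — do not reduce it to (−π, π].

a = (v'−v)/dt = (-0.173400)/0.15 = -1.1560
Δθ = θ'−θ = 0.011192;  (v·dt/L) = 3.6000·0.15/2.7 = 0.200000
tan δ = Δθ·L/(v·dt) = 0.055960  →  δ = 0.0559

δ = 0.0559, a = -1.1560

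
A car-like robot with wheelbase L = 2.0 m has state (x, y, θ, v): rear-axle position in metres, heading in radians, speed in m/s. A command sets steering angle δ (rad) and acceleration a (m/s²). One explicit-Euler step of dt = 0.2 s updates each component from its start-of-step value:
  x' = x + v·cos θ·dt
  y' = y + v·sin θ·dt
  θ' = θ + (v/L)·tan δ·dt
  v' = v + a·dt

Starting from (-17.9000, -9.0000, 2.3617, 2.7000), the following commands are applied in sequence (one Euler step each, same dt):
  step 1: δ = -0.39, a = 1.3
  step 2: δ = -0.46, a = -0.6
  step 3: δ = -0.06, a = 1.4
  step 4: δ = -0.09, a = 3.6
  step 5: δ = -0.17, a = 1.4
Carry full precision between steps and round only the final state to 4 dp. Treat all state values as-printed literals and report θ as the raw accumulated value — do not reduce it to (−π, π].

after step 1 (δ=-0.39, a=1.3): (-18.283934, -8.620270, 2.250715, 2.960000)
after step 2 (δ=-0.46, a=-0.6): (-18.656142, -8.159917, 2.104062, 2.840000)
after step 3 (δ=-0.06, a=1.4): (-18.944884, -7.670783, 2.087002, 3.120000)
after step 4 (δ=-0.09, a=3.6): (-19.252880, -7.128091, 2.058846, 3.840000)
after step 5 (δ=-0.17, a=1.4): (-19.612999, -6.449756, 1.992930, 4.120000)

(-19.6130, -6.4498, 1.9929, 4.1200)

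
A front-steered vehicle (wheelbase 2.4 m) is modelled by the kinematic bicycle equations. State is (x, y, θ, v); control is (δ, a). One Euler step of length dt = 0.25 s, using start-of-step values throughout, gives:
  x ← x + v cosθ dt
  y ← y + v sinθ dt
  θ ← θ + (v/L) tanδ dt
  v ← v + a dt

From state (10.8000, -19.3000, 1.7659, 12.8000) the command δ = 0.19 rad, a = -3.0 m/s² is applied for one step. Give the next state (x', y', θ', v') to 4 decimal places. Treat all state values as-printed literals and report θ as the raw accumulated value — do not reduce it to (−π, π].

x' = 10.8000 + 12.8000·cos(1.7659)·0.25 = 10.1796
y' = -19.3000 + 12.8000·sin(1.7659)·0.25 = -16.1607
θ' = 1.7659 + (12.8000/2.4)·tan(0.19)·0.25 = 2.0223
v' = 12.8000 − 3.0000·0.25 = 12.0500

(10.1796, -16.1607, 2.0223, 12.0500)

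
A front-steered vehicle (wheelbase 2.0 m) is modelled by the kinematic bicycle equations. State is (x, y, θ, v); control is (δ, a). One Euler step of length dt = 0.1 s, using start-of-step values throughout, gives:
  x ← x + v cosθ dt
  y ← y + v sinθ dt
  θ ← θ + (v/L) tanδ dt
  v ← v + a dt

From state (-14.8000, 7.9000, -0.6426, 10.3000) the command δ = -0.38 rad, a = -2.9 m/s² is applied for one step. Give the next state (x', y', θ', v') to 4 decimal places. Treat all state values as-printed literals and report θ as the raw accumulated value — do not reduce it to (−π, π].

(-13.9754, 7.2827, -0.8483, 10.0100)

x' = -14.8000 + 10.3000·cos(-0.6426)·0.1 = -13.9754
y' = 7.9000 + 10.3000·sin(-0.6426)·0.1 = 7.2827
θ' = -0.6426 + (10.3000/2.0)·tan(-0.38)·0.1 = -0.8483
v' = 10.3000 − 2.9000·0.1 = 10.0100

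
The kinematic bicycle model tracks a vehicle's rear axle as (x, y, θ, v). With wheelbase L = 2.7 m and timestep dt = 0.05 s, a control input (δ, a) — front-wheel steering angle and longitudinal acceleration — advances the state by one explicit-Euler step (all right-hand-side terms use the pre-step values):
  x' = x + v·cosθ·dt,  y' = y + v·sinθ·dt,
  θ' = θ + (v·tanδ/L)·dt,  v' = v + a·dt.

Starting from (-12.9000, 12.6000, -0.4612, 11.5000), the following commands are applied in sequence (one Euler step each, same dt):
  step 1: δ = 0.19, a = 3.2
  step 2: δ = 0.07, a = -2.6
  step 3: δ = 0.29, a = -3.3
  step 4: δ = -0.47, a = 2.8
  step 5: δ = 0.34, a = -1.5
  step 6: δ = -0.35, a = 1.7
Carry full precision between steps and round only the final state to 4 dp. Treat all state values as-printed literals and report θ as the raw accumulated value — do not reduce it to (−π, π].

after step 1 (δ=0.19, a=3.2): (-12.385077, 12.344112, -0.420243, 11.660000)
after step 2 (δ=0.07, a=-2.6): (-11.852803, 12.106258, -0.405103, 11.530000)
after step 3 (δ=0.29, a=-3.3): (-11.322964, 11.879051, -0.341387, 11.365000)
after step 4 (δ=-0.47, a=2.8): (-10.787507, 11.688805, -0.448295, 11.505000)
after step 5 (δ=0.34, a=-1.5): (-10.269099, 11.439474, -0.372929, 11.430000)
after step 6 (δ=-0.35, a=1.7): (-9.736882, 11.231251, -0.450194, 11.515000)

(-9.7369, 11.2313, -0.4502, 11.5150)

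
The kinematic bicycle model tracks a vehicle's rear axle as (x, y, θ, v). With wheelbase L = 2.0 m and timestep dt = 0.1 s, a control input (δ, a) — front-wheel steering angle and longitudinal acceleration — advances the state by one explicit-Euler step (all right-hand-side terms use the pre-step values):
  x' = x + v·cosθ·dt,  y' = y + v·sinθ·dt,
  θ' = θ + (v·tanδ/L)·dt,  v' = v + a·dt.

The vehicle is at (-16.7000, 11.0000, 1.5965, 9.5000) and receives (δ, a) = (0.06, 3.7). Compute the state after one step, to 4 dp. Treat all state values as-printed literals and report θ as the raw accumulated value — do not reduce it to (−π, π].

(-16.7244, 11.9497, 1.6250, 9.8700)

x' = -16.7000 + 9.5000·cos(1.5965)·0.1 = -16.7244
y' = 11.0000 + 9.5000·sin(1.5965)·0.1 = 11.9497
θ' = 1.5965 + (9.5000/2.0)·tan(0.06)·0.1 = 1.6250
v' = 9.5000 + 3.7000·0.1 = 9.8700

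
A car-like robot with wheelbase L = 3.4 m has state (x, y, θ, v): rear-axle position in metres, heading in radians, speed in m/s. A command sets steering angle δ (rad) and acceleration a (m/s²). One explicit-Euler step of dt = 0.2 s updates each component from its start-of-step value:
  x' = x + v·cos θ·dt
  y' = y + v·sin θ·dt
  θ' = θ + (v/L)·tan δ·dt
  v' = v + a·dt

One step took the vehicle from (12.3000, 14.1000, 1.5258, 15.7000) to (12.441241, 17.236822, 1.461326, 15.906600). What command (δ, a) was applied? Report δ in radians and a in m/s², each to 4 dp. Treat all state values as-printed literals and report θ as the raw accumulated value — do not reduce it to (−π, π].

a = (v'−v)/dt = (0.206600)/0.2 = 1.0330
Δθ = θ'−θ = -0.064474;  (v·dt/L) = 15.7000·0.2/3.4 = 0.923529
tan δ = Δθ·L/(v·dt) = -0.069813  →  δ = -0.0697

δ = -0.0697, a = 1.0330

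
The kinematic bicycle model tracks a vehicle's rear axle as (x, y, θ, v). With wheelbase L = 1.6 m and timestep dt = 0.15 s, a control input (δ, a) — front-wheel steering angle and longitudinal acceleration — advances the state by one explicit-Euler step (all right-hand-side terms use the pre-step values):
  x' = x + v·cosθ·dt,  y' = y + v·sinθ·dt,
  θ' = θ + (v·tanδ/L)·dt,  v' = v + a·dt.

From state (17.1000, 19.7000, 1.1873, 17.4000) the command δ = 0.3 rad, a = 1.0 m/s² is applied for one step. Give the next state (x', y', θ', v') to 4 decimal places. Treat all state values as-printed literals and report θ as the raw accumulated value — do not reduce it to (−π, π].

x' = 17.1000 + 17.4000·cos(1.1873)·0.15 = 18.0766
y' = 19.7000 + 17.4000·sin(1.1873)·0.15 = 22.1204
θ' = 1.1873 + (17.4000/1.6)·tan(0.3)·0.15 = 1.6919
v' = 17.4000 + 1.0000·0.15 = 17.5500

(18.0766, 22.1204, 1.6919, 17.5500)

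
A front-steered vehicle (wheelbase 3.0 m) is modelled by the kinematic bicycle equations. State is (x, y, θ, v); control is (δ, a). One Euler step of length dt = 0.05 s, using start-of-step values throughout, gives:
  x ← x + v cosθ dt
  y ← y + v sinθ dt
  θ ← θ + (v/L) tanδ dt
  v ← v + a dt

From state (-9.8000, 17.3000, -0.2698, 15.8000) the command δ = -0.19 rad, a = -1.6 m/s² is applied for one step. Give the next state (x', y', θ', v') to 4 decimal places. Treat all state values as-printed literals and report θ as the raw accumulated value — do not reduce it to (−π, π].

(-9.0386, 17.0894, -0.3204, 15.7200)

x' = -9.8000 + 15.8000·cos(-0.2698)·0.05 = -9.0386
y' = 17.3000 + 15.8000·sin(-0.2698)·0.05 = 17.0894
θ' = -0.2698 + (15.8000/3.0)·tan(-0.19)·0.05 = -0.3204
v' = 15.8000 − 1.6000·0.05 = 15.7200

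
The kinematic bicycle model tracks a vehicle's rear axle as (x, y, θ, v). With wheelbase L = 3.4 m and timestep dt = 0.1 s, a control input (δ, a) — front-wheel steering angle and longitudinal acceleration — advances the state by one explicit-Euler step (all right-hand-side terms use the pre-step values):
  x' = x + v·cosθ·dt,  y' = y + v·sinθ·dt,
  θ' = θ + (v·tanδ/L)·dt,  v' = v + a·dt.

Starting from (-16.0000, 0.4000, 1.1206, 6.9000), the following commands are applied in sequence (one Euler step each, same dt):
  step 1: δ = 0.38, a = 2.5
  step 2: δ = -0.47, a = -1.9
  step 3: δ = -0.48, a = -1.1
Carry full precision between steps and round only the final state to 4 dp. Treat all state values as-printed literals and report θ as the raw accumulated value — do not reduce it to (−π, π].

after step 1 (δ=0.38, a=2.5): (-15.699752, 1.021250, 1.201657, 7.150000)
after step 2 (δ=-0.47, a=-1.9): (-15.441771, 1.688086, 1.094835, 6.960000)
after step 3 (δ=-0.48, a=-1.1): (-15.122868, 2.306727, 0.988263, 6.850000)

(-15.1229, 2.3067, 0.9883, 6.8500)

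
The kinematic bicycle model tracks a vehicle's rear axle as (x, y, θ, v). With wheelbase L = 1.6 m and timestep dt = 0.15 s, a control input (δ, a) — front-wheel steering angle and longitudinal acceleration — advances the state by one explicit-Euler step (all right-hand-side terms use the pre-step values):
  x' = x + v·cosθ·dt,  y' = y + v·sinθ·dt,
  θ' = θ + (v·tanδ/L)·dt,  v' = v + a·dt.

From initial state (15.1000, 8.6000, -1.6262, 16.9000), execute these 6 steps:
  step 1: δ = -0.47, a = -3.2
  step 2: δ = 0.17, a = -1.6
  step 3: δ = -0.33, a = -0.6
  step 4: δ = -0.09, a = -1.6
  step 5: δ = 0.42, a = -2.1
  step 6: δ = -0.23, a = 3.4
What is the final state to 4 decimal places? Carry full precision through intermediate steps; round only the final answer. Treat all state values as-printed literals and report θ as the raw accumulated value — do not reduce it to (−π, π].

(6.0125, -1.2922, -2.4999, 16.0450)

after step 1 (δ=-0.47, a=-3.2): (14.959624, 6.068890, -2.431008, 16.420000)
after step 2 (δ=0.17, a=-1.6): (13.092716, 4.462332, -2.166764, 16.180000)
after step 3 (δ=-0.33, a=-0.6): (11.730417, 2.453733, -2.686332, 16.090000)
after step 4 (δ=-0.09, a=-1.6): (9.562741, 1.392525, -2.822459, 15.850000)
after step 5 (δ=0.42, a=-2.1): (7.305287, 0.646598, -2.158880, 15.535000)
after step 6 (δ=-0.23, a=3.4): (6.012540, -1.292182, -2.499888, 16.045000)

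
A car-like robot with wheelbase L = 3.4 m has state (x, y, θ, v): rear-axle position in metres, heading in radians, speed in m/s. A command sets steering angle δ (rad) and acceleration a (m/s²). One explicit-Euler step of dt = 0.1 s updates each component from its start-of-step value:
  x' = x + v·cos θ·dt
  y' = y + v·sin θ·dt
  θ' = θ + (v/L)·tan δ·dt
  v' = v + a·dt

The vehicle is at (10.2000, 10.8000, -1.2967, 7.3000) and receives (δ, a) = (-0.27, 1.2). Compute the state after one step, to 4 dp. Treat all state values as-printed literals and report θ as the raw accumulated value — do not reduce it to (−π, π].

(10.3976, 10.0973, -1.3561, 7.4200)

x' = 10.2000 + 7.3000·cos(-1.2967)·0.1 = 10.3976
y' = 10.8000 + 7.3000·sin(-1.2967)·0.1 = 10.0973
θ' = -1.2967 + (7.3000/3.4)·tan(-0.27)·0.1 = -1.3561
v' = 7.3000 + 1.2000·0.1 = 7.4200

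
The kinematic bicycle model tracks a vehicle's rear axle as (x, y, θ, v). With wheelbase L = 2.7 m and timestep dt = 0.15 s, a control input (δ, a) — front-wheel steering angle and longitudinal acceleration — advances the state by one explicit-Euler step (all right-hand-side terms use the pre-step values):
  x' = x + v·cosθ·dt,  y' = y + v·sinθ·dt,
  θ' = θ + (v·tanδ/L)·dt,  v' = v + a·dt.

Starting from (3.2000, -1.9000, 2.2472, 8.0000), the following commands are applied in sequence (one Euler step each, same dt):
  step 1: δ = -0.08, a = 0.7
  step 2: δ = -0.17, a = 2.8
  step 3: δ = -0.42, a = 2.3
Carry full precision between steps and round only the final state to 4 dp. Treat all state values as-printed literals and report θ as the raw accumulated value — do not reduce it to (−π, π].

after step 1 (δ=-0.08, a=0.7): (2.448809, -0.964205, 2.211568, 8.105000)
after step 2 (δ=-0.17, a=2.8): (1.722016, 0.010382, 2.134275, 8.525000)
after step 3 (δ=-0.42, a=2.3): (1.038997, 1.091440, 1.922773, 8.870000)

(1.0390, 1.0914, 1.9228, 8.8700)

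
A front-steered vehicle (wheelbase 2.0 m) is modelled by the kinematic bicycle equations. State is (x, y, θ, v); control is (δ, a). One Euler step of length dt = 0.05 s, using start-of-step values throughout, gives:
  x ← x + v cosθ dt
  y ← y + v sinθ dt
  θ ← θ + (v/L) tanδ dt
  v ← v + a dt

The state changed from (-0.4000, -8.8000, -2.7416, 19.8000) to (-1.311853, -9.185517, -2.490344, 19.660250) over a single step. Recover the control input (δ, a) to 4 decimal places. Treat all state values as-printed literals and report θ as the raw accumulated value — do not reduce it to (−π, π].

δ = 0.4697, a = -2.7950

a = (v'−v)/dt = (-0.139750)/0.05 = -2.7950
Δθ = θ'−θ = 0.251256;  (v·dt/L) = 19.8000·0.05/2.0 = 0.495000
tan δ = Δθ·L/(v·dt) = 0.507588  →  δ = 0.4697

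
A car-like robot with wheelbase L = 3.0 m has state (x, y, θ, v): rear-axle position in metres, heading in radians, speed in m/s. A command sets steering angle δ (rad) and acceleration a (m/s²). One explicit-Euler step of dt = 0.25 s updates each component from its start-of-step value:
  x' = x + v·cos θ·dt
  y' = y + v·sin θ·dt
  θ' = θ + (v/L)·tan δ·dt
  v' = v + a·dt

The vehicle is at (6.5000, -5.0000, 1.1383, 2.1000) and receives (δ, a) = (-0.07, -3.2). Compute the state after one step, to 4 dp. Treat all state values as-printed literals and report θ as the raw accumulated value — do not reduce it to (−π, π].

x' = 6.5000 + 2.1000·cos(1.1383)·0.25 = 6.7200
y' = -5.0000 + 2.1000·sin(1.1383)·0.25 = -4.5233
θ' = 1.1383 + (2.1000/3.0)·tan(-0.07)·0.25 = 1.1260
v' = 2.1000 − 3.2000·0.25 = 1.3000

(6.7200, -4.5233, 1.1260, 1.3000)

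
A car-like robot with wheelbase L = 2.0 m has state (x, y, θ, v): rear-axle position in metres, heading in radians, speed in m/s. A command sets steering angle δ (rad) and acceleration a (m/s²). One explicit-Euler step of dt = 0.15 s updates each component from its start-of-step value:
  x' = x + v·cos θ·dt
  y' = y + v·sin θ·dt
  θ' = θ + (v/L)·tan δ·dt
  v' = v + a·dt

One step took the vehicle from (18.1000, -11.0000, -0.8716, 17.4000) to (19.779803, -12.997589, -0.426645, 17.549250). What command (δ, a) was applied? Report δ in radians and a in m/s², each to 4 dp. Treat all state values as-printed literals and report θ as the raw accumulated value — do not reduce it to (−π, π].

δ = 0.3286, a = 0.9950

a = (v'−v)/dt = (0.149250)/0.15 = 0.9950
Δθ = θ'−θ = 0.444955;  (v·dt/L) = 17.4000·0.15/2.0 = 1.305000
tan δ = Δθ·L/(v·dt) = 0.340962  →  δ = 0.3286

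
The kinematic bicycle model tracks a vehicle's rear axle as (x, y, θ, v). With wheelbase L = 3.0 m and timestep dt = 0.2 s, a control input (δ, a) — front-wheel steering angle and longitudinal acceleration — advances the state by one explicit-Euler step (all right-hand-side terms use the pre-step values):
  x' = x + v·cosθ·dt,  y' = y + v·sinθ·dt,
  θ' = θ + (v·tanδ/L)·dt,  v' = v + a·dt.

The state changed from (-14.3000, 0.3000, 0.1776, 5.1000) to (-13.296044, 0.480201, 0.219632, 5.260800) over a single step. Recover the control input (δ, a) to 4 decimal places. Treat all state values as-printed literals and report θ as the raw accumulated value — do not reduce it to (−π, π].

δ = 0.1230, a = 0.8040

a = (v'−v)/dt = (0.160800)/0.2 = 0.8040
Δθ = θ'−θ = 0.042032;  (v·dt/L) = 5.1000·0.2/3.0 = 0.340000
tan δ = Δθ·L/(v·dt) = 0.123624  →  δ = 0.1230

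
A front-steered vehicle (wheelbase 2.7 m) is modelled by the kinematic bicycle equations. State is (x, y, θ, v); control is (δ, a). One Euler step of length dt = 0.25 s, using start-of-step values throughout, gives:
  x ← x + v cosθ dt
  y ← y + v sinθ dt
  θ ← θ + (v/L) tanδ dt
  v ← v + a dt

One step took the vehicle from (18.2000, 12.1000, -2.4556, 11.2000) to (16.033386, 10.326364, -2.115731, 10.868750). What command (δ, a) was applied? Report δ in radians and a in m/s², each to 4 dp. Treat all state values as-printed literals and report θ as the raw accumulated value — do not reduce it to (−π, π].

a = (v'−v)/dt = (-0.331250)/0.25 = -1.3250
Δθ = θ'−θ = 0.339869;  (v·dt/L) = 11.2000·0.25/2.7 = 1.037037
tan δ = Δθ·L/(v·dt) = 0.327731  →  δ = 0.3167

δ = 0.3167, a = -1.3250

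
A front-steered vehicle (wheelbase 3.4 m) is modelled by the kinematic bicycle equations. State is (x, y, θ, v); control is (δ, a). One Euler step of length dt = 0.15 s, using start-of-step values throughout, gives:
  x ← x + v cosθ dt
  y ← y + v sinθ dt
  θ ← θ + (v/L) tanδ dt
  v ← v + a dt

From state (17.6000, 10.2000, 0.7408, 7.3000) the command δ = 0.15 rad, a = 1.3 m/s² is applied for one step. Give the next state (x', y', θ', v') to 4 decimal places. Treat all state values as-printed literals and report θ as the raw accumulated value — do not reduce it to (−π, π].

(18.4080, 10.9390, 0.7895, 7.4950)

x' = 17.6000 + 7.3000·cos(0.7408)·0.15 = 18.4080
y' = 10.2000 + 7.3000·sin(0.7408)·0.15 = 10.9390
θ' = 0.7408 + (7.3000/3.4)·tan(0.15)·0.15 = 0.7895
v' = 7.3000 + 1.3000·0.15 = 7.4950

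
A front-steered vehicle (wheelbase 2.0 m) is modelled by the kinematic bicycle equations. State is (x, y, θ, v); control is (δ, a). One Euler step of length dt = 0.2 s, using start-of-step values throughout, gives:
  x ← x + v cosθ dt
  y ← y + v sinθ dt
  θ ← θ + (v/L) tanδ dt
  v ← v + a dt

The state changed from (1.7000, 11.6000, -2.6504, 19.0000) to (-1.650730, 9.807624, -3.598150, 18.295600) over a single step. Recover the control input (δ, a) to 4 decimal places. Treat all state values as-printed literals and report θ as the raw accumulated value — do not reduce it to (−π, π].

a = (v'−v)/dt = (-0.704400)/0.2 = -3.5220
Δθ = θ'−θ = -0.947750;  (v·dt/L) = 19.0000·0.2/2.0 = 1.900000
tan δ = Δθ·L/(v·dt) = -0.498816  →  δ = -0.4627

δ = -0.4627, a = -3.5220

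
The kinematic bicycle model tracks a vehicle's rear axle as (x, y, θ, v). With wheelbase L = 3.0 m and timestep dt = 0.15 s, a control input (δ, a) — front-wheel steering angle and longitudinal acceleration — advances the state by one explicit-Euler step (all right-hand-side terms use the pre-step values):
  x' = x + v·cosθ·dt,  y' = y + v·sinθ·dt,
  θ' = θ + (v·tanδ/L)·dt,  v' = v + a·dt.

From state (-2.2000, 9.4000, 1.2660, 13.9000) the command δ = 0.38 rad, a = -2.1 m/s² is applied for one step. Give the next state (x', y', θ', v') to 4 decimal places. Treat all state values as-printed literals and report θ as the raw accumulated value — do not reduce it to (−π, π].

x' = -2.2000 + 13.9000·cos(1.2660)·0.15 = -1.5743
y' = 9.4000 + 13.9000·sin(1.2660)·0.15 = 11.3889
θ' = 1.2660 + (13.9000/3.0)·tan(0.38)·0.15 = 1.5436
v' = 13.9000 − 2.1000·0.15 = 13.5850

(-1.5743, 11.3889, 1.5436, 13.5850)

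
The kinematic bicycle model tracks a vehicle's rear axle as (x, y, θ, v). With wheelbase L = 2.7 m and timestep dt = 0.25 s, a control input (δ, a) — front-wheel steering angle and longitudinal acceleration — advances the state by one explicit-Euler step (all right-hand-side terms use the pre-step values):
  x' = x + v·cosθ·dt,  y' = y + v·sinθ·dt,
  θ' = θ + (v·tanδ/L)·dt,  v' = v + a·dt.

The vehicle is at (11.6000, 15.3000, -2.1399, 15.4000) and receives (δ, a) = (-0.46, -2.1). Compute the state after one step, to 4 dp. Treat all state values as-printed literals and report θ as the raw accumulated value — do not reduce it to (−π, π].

(9.5253, 12.0568, -2.8464, 14.8750)

x' = 11.6000 + 15.4000·cos(-2.1399)·0.25 = 9.5253
y' = 15.3000 + 15.4000·sin(-2.1399)·0.25 = 12.0568
θ' = -2.1399 + (15.4000/2.7)·tan(-0.46)·0.25 = -2.8464
v' = 15.4000 − 2.1000·0.25 = 14.8750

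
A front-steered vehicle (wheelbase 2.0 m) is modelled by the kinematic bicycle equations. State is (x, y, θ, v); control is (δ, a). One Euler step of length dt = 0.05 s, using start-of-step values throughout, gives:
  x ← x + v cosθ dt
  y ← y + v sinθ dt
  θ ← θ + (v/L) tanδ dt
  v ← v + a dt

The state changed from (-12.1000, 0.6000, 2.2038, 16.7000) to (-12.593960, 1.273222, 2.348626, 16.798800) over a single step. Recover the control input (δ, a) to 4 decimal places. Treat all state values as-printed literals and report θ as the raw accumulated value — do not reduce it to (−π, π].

a = (v'−v)/dt = (0.098800)/0.05 = 1.9760
Δθ = θ'−θ = 0.144826;  (v·dt/L) = 16.7000·0.05/2.0 = 0.417500
tan δ = Δθ·L/(v·dt) = 0.346889  →  δ = 0.3339

δ = 0.3339, a = 1.9760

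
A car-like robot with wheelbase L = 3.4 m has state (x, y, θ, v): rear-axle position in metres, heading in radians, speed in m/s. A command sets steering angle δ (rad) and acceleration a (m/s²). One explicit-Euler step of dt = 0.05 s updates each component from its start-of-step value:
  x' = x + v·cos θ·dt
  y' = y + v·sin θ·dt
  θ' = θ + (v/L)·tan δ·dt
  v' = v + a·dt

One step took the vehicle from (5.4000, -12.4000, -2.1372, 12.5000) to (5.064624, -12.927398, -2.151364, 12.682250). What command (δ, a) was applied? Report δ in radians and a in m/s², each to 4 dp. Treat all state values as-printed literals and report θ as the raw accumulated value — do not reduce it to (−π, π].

a = (v'−v)/dt = (0.182250)/0.05 = 3.6450
Δθ = θ'−θ = -0.014164;  (v·dt/L) = 12.5000·0.05/3.4 = 0.183824
tan δ = Δθ·L/(v·dt) = -0.077052  →  δ = -0.0769

δ = -0.0769, a = 3.6450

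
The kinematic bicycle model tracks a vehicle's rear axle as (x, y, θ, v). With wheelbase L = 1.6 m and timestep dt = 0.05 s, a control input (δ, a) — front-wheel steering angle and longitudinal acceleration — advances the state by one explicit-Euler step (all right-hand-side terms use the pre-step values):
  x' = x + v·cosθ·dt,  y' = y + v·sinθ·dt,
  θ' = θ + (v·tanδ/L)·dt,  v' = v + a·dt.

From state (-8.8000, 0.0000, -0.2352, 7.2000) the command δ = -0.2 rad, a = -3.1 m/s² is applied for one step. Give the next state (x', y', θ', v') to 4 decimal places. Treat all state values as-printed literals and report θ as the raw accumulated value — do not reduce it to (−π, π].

(-8.4499, -0.0839, -0.2808, 7.0450)

x' = -8.8000 + 7.2000·cos(-0.2352)·0.05 = -8.4499
y' = 0.0000 + 7.2000·sin(-0.2352)·0.05 = -0.0839
θ' = -0.2352 + (7.2000/1.6)·tan(-0.2)·0.05 = -0.2808
v' = 7.2000 − 3.1000·0.05 = 7.0450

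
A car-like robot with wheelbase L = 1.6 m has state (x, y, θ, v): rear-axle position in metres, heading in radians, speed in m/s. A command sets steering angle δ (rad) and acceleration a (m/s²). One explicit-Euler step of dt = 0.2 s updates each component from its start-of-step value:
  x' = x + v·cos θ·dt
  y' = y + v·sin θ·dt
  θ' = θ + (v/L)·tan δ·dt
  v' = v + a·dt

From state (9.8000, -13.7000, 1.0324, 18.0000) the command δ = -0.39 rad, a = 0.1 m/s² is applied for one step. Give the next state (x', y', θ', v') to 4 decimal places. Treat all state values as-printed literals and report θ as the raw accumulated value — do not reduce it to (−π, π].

x' = 9.8000 + 18.0000·cos(1.0324)·0.2 = 11.6459
y' = -13.7000 + 18.0000·sin(1.0324)·0.2 = -10.6093
θ' = 1.0324 + (18.0000/1.6)·tan(-0.39)·0.2 = 0.1075
v' = 18.0000 + 0.1000·0.2 = 18.0200

(11.6459, -10.6093, 0.1075, 18.0200)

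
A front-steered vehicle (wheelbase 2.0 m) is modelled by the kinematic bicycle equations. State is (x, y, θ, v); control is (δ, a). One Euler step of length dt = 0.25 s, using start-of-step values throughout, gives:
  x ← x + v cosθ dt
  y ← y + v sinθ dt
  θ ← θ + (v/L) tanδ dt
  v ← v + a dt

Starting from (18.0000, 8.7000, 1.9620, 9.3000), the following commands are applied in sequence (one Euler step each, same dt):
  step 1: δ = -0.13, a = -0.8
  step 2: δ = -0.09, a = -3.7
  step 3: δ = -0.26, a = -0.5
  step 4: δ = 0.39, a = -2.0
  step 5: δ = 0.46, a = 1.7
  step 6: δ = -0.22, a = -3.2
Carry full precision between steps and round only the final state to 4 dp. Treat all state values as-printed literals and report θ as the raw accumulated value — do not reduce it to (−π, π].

(14.6959, 20.3576, 2.0938, 7.1750)

after step 1 (δ=-0.13, a=-0.8): (17.113474, 10.849348, 1.810018, 9.100000)
after step 2 (δ=-0.09, a=-3.7): (16.574421, 13.059562, 1.707366, 8.175000)
after step 3 (δ=-0.26, a=-0.5): (16.296175, 15.084283, 1.435525, 8.050000)
after step 4 (δ=0.39, a=-2.0): (16.567579, 17.078398, 1.849149, 7.550000)
after step 5 (δ=0.46, a=1.7): (16.048947, 18.893247, 2.316729, 7.975000)
after step 6 (δ=-0.22, a=-3.2): (14.695875, 20.357568, 2.093808, 7.175000)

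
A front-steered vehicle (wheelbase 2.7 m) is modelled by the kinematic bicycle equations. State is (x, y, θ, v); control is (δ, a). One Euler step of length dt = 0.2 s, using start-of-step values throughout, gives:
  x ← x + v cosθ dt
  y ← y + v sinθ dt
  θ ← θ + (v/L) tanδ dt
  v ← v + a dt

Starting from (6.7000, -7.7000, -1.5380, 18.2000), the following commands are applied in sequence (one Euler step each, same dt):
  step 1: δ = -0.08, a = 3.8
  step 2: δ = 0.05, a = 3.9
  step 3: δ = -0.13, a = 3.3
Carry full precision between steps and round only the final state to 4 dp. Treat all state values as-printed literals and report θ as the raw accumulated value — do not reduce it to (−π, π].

after step 1 (δ=-0.08, a=3.8): (6.819357, -11.338043, -1.646083, 18.960000)
after step 2 (δ=0.05, a=3.9): (6.534142, -15.119301, -1.575802, 19.740000)
after step 3 (δ=-0.13, a=3.3): (6.514380, -19.067252, -1.766969, 20.400000)

(6.5144, -19.0673, -1.7670, 20.4000)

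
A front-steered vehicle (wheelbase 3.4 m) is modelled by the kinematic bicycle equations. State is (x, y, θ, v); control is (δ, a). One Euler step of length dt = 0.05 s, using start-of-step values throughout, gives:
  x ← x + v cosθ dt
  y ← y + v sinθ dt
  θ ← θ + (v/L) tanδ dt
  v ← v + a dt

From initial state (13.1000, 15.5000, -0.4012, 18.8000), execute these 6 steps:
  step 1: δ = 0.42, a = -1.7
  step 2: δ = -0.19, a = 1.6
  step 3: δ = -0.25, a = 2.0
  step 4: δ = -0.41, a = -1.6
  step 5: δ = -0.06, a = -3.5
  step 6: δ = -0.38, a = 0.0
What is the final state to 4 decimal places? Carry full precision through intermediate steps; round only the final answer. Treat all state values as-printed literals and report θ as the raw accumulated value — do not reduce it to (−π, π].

(18.2393, 13.2551, -0.6481, 18.6400)

after step 1 (δ=0.42, a=-1.7): (13.965357, 15.132908, -0.277736, 18.715000)
after step 2 (δ=-0.19, a=1.6): (14.865248, 14.876345, -0.330666, 18.795000)
after step 3 (δ=-0.25, a=2.0): (15.754089, 14.571233, -0.401242, 18.895000)
after step 4 (δ=-0.41, a=-1.6): (16.623803, 14.202250, -0.522012, 18.815000)
after step 5 (δ=-0.06, a=-3.5): (17.439262, 13.733168, -0.538633, 18.640000)
after step 6 (δ=-0.38, a=0.0): (18.239301, 13.255087, -0.648119, 18.640000)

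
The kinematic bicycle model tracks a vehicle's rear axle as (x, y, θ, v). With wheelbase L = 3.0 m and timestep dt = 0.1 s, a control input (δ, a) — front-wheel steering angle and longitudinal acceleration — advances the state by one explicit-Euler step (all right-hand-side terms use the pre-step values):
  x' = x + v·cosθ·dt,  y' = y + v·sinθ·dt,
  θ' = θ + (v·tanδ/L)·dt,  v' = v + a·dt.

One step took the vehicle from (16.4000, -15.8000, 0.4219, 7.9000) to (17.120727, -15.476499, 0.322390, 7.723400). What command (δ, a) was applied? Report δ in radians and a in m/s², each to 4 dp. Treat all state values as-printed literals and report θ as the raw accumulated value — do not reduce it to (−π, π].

δ = -0.3613, a = -1.7660

a = (v'−v)/dt = (-0.176600)/0.1 = -1.7660
Δθ = θ'−θ = -0.099510;  (v·dt/L) = 7.9000·0.1/3.0 = 0.263333
tan δ = Δθ·L/(v·dt) = -0.377886  →  δ = -0.3613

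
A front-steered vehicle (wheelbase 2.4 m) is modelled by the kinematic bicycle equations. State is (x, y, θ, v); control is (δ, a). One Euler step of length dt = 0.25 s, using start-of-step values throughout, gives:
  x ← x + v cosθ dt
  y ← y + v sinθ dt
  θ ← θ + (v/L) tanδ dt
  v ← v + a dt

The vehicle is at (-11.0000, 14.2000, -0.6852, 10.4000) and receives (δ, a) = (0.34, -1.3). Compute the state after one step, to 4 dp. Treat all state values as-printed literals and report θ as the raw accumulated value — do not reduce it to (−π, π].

x' = -11.0000 + 10.4000·cos(-0.6852)·0.25 = -8.9868
y' = 14.2000 + 10.4000·sin(-0.6852)·0.25 = 12.5546
θ' = -0.6852 + (10.4000/2.4)·tan(0.34)·0.25 = -0.3020
v' = 10.4000 − 1.3000·0.25 = 10.0750

(-8.9868, 12.5546, -0.3020, 10.0750)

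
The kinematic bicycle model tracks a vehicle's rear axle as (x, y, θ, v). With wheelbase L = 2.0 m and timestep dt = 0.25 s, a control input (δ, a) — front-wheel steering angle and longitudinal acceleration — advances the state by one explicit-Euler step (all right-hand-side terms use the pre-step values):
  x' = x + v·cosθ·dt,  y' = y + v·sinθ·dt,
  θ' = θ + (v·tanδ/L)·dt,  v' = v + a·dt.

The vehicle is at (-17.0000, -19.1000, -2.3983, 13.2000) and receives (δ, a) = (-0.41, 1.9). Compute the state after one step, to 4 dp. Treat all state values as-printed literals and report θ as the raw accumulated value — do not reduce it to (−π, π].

x' = -17.0000 + 13.2000·cos(-2.3983)·0.25 = -19.4296
y' = -19.1000 + 13.2000·sin(-2.3983)·0.25 = -21.3332
θ' = -2.3983 + (13.2000/2.0)·tan(-0.41)·0.25 = -3.1154
v' = 13.2000 + 1.9000·0.25 = 13.6750

(-19.4296, -21.3332, -3.1154, 13.6750)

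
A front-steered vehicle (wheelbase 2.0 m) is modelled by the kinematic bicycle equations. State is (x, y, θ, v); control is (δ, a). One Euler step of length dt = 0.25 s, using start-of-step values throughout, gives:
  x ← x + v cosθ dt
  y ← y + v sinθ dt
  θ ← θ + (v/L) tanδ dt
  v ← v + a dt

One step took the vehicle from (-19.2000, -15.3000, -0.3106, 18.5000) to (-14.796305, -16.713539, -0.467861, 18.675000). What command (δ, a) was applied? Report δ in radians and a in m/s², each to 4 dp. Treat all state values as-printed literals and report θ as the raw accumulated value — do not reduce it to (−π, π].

a = (v'−v)/dt = (0.175000)/0.25 = 0.7000
Δθ = θ'−θ = -0.157261;  (v·dt/L) = 18.5000·0.25/2.0 = 2.312500
tan δ = Δθ·L/(v·dt) = -0.068005  →  δ = -0.0679

δ = -0.0679, a = 0.7000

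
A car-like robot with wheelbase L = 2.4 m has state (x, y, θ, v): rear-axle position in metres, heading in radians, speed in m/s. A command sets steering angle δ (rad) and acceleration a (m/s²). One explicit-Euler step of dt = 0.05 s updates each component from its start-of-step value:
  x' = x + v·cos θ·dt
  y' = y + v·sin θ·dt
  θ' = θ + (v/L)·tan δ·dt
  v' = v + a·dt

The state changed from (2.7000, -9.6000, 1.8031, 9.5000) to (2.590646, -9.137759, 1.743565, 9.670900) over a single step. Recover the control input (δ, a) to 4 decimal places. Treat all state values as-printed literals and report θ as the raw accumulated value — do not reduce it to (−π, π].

δ = -0.2922, a = 3.4180

a = (v'−v)/dt = (0.170900)/0.05 = 3.4180
Δθ = θ'−θ = -0.059535;  (v·dt/L) = 9.5000·0.05/2.4 = 0.197917
tan δ = Δθ·L/(v·dt) = -0.300808  →  δ = -0.2922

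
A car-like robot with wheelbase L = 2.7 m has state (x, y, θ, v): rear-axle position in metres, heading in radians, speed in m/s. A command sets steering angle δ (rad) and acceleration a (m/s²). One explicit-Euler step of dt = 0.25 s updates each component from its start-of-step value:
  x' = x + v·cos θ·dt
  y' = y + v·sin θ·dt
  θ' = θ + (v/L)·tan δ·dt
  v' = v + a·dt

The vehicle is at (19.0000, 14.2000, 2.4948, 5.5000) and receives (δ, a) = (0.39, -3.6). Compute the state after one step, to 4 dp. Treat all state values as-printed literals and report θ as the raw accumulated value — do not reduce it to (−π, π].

(17.9027, 15.0286, 2.7041, 4.6000)

x' = 19.0000 + 5.5000·cos(2.4948)·0.25 = 17.9027
y' = 14.2000 + 5.5000·sin(2.4948)·0.25 = 15.0286
θ' = 2.4948 + (5.5000/2.7)·tan(0.39)·0.25 = 2.7041
v' = 5.5000 − 3.6000·0.25 = 4.6000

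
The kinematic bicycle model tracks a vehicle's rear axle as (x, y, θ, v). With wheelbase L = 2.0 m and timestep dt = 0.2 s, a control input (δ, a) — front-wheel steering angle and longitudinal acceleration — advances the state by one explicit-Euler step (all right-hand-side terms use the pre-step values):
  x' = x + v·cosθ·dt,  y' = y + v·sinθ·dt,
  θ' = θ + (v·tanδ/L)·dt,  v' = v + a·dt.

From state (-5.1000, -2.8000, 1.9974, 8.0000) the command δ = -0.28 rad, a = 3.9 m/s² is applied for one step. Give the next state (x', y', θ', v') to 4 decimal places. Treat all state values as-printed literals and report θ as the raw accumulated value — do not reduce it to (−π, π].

(-5.7621, -1.3434, 1.7674, 8.7800)

x' = -5.1000 + 8.0000·cos(1.9974)·0.2 = -5.7621
y' = -2.8000 + 8.0000·sin(1.9974)·0.2 = -1.3434
θ' = 1.9974 + (8.0000/2.0)·tan(-0.28)·0.2 = 1.7674
v' = 8.0000 + 3.9000·0.2 = 8.7800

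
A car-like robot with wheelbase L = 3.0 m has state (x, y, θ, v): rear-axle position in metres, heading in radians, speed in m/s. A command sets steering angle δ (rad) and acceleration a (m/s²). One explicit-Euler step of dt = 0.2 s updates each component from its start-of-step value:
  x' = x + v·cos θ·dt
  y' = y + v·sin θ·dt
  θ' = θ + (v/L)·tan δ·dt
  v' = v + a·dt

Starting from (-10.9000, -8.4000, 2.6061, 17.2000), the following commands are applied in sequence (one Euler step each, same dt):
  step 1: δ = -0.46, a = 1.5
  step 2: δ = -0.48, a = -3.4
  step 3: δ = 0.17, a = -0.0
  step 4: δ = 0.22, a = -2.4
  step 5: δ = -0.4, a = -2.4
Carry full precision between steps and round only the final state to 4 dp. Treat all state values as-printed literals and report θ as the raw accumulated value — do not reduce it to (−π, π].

after step 1 (δ=-0.46, a=1.5): (-13.858460, -6.644689, 2.037985, 17.500000)
after step 2 (δ=-0.48, a=-3.4): (-15.434784, -3.519757, 1.430606, 16.820000)
after step 3 (δ=0.17, a=-0.0): (-14.964727, -0.188760, 1.623091, 16.820000)
after step 4 (δ=0.22, a=-2.4): (-15.140565, 3.170642, 1.873843, 16.340000)
after step 5 (δ=-0.4, a=-2.4): (-16.115831, 6.289725, 1.413280, 15.860000)

(-16.1158, 6.2897, 1.4133, 15.8600)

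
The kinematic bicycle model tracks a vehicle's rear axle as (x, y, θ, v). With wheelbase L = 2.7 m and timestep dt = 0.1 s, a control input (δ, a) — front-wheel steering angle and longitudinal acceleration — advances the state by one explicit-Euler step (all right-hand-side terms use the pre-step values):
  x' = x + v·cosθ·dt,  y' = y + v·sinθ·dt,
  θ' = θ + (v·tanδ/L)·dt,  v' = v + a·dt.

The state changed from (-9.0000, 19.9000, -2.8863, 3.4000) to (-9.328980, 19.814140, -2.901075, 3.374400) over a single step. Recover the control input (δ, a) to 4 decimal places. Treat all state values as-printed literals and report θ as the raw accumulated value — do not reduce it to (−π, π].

δ = -0.1168, a = -0.2560

a = (v'−v)/dt = (-0.025600)/0.1 = -0.2560
Δθ = θ'−θ = -0.014775;  (v·dt/L) = 3.4000·0.1/2.7 = 0.125926
tan δ = Δθ·L/(v·dt) = -0.117331  →  δ = -0.1168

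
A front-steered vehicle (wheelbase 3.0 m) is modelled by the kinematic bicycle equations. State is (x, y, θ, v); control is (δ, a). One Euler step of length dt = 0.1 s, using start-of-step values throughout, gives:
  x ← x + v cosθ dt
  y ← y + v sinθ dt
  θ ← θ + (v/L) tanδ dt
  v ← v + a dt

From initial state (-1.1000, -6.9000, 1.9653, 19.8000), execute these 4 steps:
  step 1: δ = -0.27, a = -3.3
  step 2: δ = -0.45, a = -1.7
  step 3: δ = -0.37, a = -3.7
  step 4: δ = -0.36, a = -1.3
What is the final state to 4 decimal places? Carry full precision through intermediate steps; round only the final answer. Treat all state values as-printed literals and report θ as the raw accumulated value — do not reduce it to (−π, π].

after step 1 (δ=-0.27, a=-3.3): (-1.861013, -5.072089, 1.782640, 19.470000)
after step 2 (δ=-0.45, a=-1.7): (-2.270394, -3.168614, 1.469137, 19.300000)
after step 3 (δ=-0.37, a=-3.7): (-2.074529, -1.248578, 1.219612, 18.930000)
after step 4 (δ=-0.36, a=-1.3): (-1.423317, 0.528884, 0.982101, 18.800000)

(-1.4233, 0.5289, 0.9821, 18.8000)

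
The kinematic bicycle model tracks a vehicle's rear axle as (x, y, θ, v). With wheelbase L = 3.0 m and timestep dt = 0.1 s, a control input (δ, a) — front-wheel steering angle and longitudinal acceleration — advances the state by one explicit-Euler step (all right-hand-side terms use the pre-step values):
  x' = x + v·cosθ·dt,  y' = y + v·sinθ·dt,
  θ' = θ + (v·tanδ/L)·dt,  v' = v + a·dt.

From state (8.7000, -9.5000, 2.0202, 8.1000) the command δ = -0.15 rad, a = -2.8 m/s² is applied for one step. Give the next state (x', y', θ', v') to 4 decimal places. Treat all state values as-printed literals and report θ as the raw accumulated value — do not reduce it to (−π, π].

(8.3481, -8.7704, 1.9794, 7.8200)

x' = 8.7000 + 8.1000·cos(2.0202)·0.1 = 8.3481
y' = -9.5000 + 8.1000·sin(2.0202)·0.1 = -8.7704
θ' = 2.0202 + (8.1000/3.0)·tan(-0.15)·0.1 = 1.9794
v' = 8.1000 − 2.8000·0.1 = 7.8200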